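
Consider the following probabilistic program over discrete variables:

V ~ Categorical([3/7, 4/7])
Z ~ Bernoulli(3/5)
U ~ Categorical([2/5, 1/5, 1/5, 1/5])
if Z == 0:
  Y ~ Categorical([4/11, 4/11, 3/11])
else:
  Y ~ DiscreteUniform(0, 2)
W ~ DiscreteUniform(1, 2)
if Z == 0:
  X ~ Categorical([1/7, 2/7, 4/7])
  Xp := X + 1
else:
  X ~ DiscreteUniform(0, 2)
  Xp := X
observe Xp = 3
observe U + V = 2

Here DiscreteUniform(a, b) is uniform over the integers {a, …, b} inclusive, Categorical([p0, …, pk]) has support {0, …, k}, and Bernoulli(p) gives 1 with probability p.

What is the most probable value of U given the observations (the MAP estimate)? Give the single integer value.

Enumerate traces; 12 have nonzero weight after conditioning:
  (V=0, Z=0, U=2, Y=0, W=1, X=2) weight 48/13475
  (V=0, Z=0, U=2, Y=0, W=2, X=2) weight 48/13475
  (V=0, Z=0, U=2, Y=1, W=1, X=2) weight 48/13475
  (V=0, Z=0, U=2, Y=1, W=2, X=2) weight 48/13475
  (V=0, Z=0, U=2, Y=2, W=1, X=2) weight 36/13475
  (V=0, Z=0, U=2, Y=2, W=2, X=2) weight 36/13475
  (V=1, Z=0, U=1, Y=0, W=1, X=2) weight 64/13475
  (V=1, Z=0, U=1, Y=0, W=2, X=2) weight 64/13475
  … 4 more
Group by U:
  weight(U=1) = 32/1225
  weight(U=2) = 24/1225
Total weight = 32/1225 + 24/1225 = 8/175
P(U=1 | obs) = 32/1225 / 8/175 = 4/7
P(U=2 | obs) = 24/1225 / 8/175 = 3/7
argmax = 1

argmax_v P(U = v | obs) = 1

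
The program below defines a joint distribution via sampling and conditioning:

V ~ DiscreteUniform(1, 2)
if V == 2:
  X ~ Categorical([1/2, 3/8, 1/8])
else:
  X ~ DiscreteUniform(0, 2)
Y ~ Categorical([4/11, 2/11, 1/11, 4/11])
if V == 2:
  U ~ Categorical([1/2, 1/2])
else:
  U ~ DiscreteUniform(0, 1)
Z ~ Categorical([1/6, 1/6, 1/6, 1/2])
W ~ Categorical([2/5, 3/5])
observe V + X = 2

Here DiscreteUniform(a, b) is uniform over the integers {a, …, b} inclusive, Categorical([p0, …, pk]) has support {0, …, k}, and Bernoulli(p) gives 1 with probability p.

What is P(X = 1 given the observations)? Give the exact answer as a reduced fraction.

P(X = 1 | obs) = 2/5

Enumerate traces; 128 have nonzero weight after conditioning:
  (V=1, X=1, Y=0, U=0, Z=0, W=0) weight 1/495
  (V=1, X=1, Y=0, U=0, Z=0, W=1) weight 1/330
  (V=1, X=1, Y=0, U=0, Z=1, W=0) weight 1/495
  (V=1, X=1, Y=0, U=0, Z=1, W=1) weight 1/330
  (V=1, X=1, Y=0, U=0, Z=2, W=0) weight 1/495
  (V=1, X=1, Y=0, U=0, Z=2, W=1) weight 1/330
  (V=1, X=1, Y=0, U=0, Z=3, W=0) weight 1/165
  (V=1, X=1, Y=0, U=0, Z=3, W=1) weight 1/110
  (V=2, X=0, Y=0, U=0, Z=0, W=0) weight 1/330
  … 119 more
Group by X:
  weight(X=0) = 1/4
  weight(X=1) = 1/6
Total weight = 1/4 + 1/6 = 5/12
P(X=0 | obs) = 1/4 / 5/12 = 3/5
P(X=1 | obs) = 1/6 / 5/12 = 2/5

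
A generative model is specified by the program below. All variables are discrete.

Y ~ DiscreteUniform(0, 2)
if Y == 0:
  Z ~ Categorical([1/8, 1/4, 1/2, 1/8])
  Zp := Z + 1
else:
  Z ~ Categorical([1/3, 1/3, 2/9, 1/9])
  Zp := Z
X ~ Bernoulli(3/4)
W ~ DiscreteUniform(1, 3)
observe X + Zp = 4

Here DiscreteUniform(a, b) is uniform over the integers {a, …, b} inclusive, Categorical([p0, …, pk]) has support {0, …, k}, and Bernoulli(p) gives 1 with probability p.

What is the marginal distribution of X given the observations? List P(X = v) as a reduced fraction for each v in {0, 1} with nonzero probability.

P(X=0) = 3/55, P(X=1) = 52/55

Enumerate traces; 12 have nonzero weight after conditioning:
  (Y=0, Z=2, X=1, W=1) weight 1/24
  (Y=0, Z=2, X=1, W=2) weight 1/24
  (Y=0, Z=2, X=1, W=3) weight 1/24
  (Y=0, Z=3, X=0, W=1) weight 1/288
  (Y=0, Z=3, X=0, W=2) weight 1/288
  (Y=0, Z=3, X=0, W=3) weight 1/288
  (Y=1, Z=3, X=1, W=1) weight 1/108
  (Y=1, Z=3, X=1, W=2) weight 1/108
  … 4 more
Group by X:
  weight(X=0) = 1/96
  weight(X=1) = 13/72
Total weight = 1/96 + 13/72 = 55/288
P(X=0 | obs) = 1/96 / 55/288 = 3/55
P(X=1 | obs) = 13/72 / 55/288 = 52/55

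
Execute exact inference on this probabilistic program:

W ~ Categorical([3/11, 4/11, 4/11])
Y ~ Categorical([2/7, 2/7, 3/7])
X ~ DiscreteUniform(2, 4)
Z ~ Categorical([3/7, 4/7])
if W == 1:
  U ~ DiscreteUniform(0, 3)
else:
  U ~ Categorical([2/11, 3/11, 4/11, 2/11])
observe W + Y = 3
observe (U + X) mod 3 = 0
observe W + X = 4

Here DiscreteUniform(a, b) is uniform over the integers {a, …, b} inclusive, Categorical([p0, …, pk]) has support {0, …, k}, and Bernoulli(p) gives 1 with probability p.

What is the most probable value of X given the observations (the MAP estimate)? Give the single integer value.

argmax_v P(X = v | obs) = 3

Enumerate traces; 6 have nonzero weight after conditioning:
  (W=1, Y=2, X=3, Z=0, U=0) weight 3/539
  (W=1, Y=2, X=3, Z=0, U=3) weight 3/539
  (W=1, Y=2, X=3, Z=1, U=0) weight 4/539
  (W=1, Y=2, X=3, Z=1, U=3) weight 4/539
  (W=2, Y=1, X=2, Z=0, U=1) weight 24/5929
  (W=2, Y=1, X=2, Z=1, U=1) weight 32/5929
Group by X:
  weight(X=2) = 8/847
  weight(X=3) = 2/77
Total weight = 8/847 + 2/77 = 30/847
P(X=2 | obs) = 8/847 / 30/847 = 4/15
P(X=3 | obs) = 2/77 / 30/847 = 11/15
argmax = 3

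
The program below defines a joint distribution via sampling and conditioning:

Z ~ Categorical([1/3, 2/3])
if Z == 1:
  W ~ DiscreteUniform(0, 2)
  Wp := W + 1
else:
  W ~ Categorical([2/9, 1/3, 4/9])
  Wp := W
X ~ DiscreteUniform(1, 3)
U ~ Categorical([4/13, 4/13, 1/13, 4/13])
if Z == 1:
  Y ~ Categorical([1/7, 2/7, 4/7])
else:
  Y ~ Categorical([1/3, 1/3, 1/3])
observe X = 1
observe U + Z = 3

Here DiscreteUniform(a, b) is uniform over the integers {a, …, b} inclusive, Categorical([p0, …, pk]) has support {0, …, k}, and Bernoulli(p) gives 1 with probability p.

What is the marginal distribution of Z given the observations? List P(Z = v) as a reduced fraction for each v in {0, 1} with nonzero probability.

P(Z=0) = 2/3, P(Z=1) = 1/3

Enumerate traces; 18 have nonzero weight after conditioning:
  (Z=0, W=0, X=1, U=3, Y=0) weight 8/3159
  (Z=0, W=0, X=1, U=3, Y=1) weight 8/3159
  (Z=0, W=0, X=1, U=3, Y=2) weight 8/3159
  (Z=0, W=1, X=1, U=3, Y=0) weight 4/1053
  (Z=0, W=1, X=1, U=3, Y=1) weight 4/1053
  (Z=0, W=1, X=1, U=3, Y=2) weight 4/1053
  (Z=0, W=2, X=1, U=3, Y=0) weight 16/3159
  (Z=0, W=2, X=1, U=3, Y=1) weight 16/3159
  (Z=1, W=0, X=1, U=2, Y=0) weight 2/2457
  … 9 more
Group by Z:
  weight(Z=0) = 4/117
  weight(Z=1) = 2/117
Total weight = 4/117 + 2/117 = 2/39
P(Z=0 | obs) = 4/117 / 2/39 = 2/3
P(Z=1 | obs) = 2/117 / 2/39 = 1/3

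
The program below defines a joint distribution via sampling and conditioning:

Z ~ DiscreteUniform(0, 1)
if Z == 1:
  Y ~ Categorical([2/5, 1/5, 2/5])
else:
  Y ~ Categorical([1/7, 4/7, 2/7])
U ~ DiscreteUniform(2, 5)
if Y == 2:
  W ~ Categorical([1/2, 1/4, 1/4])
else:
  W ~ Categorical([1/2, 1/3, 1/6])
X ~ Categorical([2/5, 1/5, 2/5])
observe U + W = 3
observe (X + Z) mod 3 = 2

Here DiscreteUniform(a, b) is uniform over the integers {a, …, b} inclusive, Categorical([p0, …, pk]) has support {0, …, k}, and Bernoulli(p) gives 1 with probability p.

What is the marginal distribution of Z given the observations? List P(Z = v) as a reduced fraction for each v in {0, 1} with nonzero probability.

P(Z=0) = 85/127, P(Z=1) = 42/127

Enumerate traces; 12 have nonzero weight after conditioning:
  (Z=0, Y=0, U=2, W=1, X=2) weight 1/420
  (Z=0, Y=0, U=3, W=0, X=2) weight 1/280
  (Z=0, Y=1, U=2, W=1, X=2) weight 1/105
  (Z=0, Y=1, U=3, W=0, X=2) weight 1/70
  (Z=0, Y=2, U=2, W=1, X=2) weight 1/280
  (Z=0, Y=2, U=3, W=0, X=2) weight 1/140
  (Z=1, Y=0, U=2, W=1, X=1) weight 1/300
  (Z=1, Y=0, U=3, W=0, X=1) weight 1/200
  … 4 more
Group by Z:
  weight(Z=0) = 17/420
  weight(Z=1) = 1/50
Total weight = 17/420 + 1/50 = 127/2100
P(Z=0 | obs) = 17/420 / 127/2100 = 85/127
P(Z=1 | obs) = 1/50 / 127/2100 = 42/127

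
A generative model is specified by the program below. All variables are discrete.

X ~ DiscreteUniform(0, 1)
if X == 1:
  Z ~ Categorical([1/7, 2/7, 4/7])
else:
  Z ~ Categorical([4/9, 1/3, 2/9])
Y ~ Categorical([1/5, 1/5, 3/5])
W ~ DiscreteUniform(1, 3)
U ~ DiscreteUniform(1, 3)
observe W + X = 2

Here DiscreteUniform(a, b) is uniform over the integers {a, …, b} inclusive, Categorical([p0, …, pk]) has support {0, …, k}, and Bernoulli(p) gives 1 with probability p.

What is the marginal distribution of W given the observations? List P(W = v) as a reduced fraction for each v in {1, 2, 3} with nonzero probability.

P(W=1) = 1/2, P(W=2) = 1/2

Enumerate traces; 54 have nonzero weight after conditioning:
  (X=0, Z=0, Y=0, W=2, U=1) weight 2/405
  (X=0, Z=0, Y=0, W=2, U=2) weight 2/405
  (X=0, Z=0, Y=0, W=2, U=3) weight 2/405
  (X=0, Z=0, Y=1, W=2, U=1) weight 2/405
  (X=0, Z=0, Y=1, W=2, U=2) weight 2/405
  (X=0, Z=0, Y=1, W=2, U=3) weight 2/405
  (X=0, Z=0, Y=2, W=2, U=1) weight 2/135
  (X=0, Z=0, Y=2, W=2, U=2) weight 2/135
  (X=1, Z=0, Y=0, W=1, U=1) weight 1/630
  … 45 more
Group by W:
  weight(W=1) = 1/6
  weight(W=2) = 1/6
Total weight = 1/6 + 1/6 = 1/3
P(W=1 | obs) = 1/6 / 1/3 = 1/2
P(W=2 | obs) = 1/6 / 1/3 = 1/2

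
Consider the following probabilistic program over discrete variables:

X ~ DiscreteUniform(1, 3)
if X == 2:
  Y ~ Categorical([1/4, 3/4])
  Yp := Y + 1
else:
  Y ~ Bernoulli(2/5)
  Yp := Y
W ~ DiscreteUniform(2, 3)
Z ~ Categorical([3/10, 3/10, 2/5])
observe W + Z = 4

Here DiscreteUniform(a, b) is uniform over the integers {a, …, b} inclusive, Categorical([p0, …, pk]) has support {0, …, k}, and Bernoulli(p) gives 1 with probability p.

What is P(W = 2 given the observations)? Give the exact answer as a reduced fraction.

Enumerate traces; 12 have nonzero weight after conditioning:
  (X=1, Y=0, W=2, Z=2) weight 1/25
  (X=1, Y=0, W=3, Z=1) weight 3/100
  (X=1, Y=1, W=2, Z=2) weight 2/75
  (X=1, Y=1, W=3, Z=1) weight 1/50
  (X=2, Y=0, W=2, Z=2) weight 1/60
  (X=2, Y=0, W=3, Z=1) weight 1/80
  (X=2, Y=1, W=2, Z=2) weight 1/20
  (X=2, Y=1, W=3, Z=1) weight 3/80
  … 4 more
Group by W:
  weight(W=2) = 1/5
  weight(W=3) = 3/20
Total weight = 1/5 + 3/20 = 7/20
P(W=2 | obs) = 1/5 / 7/20 = 4/7
P(W=3 | obs) = 3/20 / 7/20 = 3/7

P(W = 2 | obs) = 4/7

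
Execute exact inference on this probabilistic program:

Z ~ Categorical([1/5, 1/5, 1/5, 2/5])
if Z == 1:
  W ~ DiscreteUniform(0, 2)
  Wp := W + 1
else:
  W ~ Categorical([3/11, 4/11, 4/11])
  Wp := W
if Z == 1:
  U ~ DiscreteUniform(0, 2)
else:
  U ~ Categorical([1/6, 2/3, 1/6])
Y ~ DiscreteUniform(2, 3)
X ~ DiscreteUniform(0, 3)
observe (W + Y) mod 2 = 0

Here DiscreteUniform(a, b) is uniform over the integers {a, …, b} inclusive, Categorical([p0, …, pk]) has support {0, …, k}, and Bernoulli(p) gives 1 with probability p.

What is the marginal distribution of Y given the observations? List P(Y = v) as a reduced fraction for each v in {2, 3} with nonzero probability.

Enumerate traces; 144 have nonzero weight after conditioning:
  (Z=0, W=0, U=0, Y=2, X=0) weight 1/880
  (Z=0, W=0, U=0, Y=2, X=1) weight 1/880
  (Z=0, W=0, U=0, Y=2, X=2) weight 1/880
  (Z=0, W=0, U=0, Y=2, X=3) weight 1/880
  (Z=0, W=0, U=1, Y=2, X=0) weight 1/220
  (Z=0, W=0, U=1, Y=2, X=1) weight 1/220
  (Z=0, W=0, U=1, Y=2, X=2) weight 1/220
  (Z=0, W=0, U=1, Y=2, X=3) weight 1/220
  (Z=0, W=1, U=0, Y=3, X=0) weight 1/660
  … 135 more
Group by Y:
  weight(Y=2) = 53/165
  weight(Y=3) = 59/330
Total weight = 53/165 + 59/330 = 1/2
P(Y=2 | obs) = 53/165 / 1/2 = 106/165
P(Y=3 | obs) = 59/330 / 1/2 = 59/165

P(Y=2) = 106/165, P(Y=3) = 59/165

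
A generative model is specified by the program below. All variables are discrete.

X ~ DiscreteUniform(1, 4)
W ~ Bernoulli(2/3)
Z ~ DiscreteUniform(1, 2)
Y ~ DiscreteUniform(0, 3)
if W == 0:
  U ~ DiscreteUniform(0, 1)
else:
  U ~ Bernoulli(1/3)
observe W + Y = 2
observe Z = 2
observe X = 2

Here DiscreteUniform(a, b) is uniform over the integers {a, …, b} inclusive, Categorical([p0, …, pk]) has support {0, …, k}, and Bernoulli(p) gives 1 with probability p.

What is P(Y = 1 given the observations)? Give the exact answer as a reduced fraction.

P(Y = 1 | obs) = 2/3

Enumerate traces; 4 have nonzero weight after conditioning:
  (X=2, W=0, Z=2, Y=2, U=0) weight 1/192
  (X=2, W=0, Z=2, Y=2, U=1) weight 1/192
  (X=2, W=1, Z=2, Y=1, U=0) weight 1/72
  (X=2, W=1, Z=2, Y=1, U=1) weight 1/144
Group by Y:
  weight(Y=1) = 1/48
  weight(Y=2) = 1/96
Total weight = 1/48 + 1/96 = 1/32
P(Y=1 | obs) = 1/48 / 1/32 = 2/3
P(Y=2 | obs) = 1/96 / 1/32 = 1/3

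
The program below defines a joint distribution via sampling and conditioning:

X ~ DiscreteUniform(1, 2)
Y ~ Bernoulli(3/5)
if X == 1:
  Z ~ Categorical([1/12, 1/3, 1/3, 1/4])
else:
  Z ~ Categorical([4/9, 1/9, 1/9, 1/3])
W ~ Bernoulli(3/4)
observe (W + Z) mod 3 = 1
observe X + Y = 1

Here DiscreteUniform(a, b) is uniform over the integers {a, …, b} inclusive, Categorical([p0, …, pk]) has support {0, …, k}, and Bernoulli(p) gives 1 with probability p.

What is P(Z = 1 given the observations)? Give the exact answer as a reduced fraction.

P(Z = 1 | obs) = 1/4

Enumerate traces; 3 have nonzero weight after conditioning:
  (X=1, Y=0, Z=0, W=1) weight 1/80
  (X=1, Y=0, Z=1, W=0) weight 1/60
  (X=1, Y=0, Z=3, W=1) weight 3/80
Group by Z:
  weight(Z=0) = 1/80
  weight(Z=1) = 1/60
  weight(Z=3) = 3/80
Total weight = 1/80 + 1/60 + 3/80 = 1/15
P(Z=0 | obs) = 1/80 / 1/15 = 3/16
P(Z=1 | obs) = 1/60 / 1/15 = 1/4
P(Z=3 | obs) = 3/80 / 1/15 = 9/16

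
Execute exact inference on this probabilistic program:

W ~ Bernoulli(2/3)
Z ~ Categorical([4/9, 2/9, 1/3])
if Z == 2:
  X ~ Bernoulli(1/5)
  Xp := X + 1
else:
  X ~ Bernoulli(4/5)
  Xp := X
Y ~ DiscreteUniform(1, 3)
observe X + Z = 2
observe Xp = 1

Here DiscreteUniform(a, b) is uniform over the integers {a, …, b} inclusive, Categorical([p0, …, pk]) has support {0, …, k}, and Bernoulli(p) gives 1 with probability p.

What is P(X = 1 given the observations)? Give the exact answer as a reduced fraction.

Enumerate traces; 12 have nonzero weight after conditioning:
  (W=0, Z=1, X=1, Y=1) weight 8/405
  (W=0, Z=1, X=1, Y=2) weight 8/405
  (W=0, Z=1, X=1, Y=3) weight 8/405
  (W=0, Z=2, X=0, Y=1) weight 4/135
  (W=0, Z=2, X=0, Y=2) weight 4/135
  (W=0, Z=2, X=0, Y=3) weight 4/135
  (W=1, Z=1, X=1, Y=1) weight 16/405
  (W=1, Z=1, X=1, Y=2) weight 16/405
  … 4 more
Group by X:
  weight(X=0) = 4/15
  weight(X=1) = 8/45
Total weight = 4/15 + 8/45 = 4/9
P(X=0 | obs) = 4/15 / 4/9 = 3/5
P(X=1 | obs) = 8/45 / 4/9 = 2/5

P(X = 1 | obs) = 2/5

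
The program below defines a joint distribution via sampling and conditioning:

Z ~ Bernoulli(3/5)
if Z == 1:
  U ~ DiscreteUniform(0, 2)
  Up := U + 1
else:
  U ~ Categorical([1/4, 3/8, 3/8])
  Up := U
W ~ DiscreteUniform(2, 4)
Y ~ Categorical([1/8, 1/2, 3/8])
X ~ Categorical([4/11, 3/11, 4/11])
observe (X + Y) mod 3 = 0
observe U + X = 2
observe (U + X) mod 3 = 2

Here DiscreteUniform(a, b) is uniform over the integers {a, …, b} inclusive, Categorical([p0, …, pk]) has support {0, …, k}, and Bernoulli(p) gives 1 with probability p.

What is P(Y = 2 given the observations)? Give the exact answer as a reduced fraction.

P(Y = 2 | obs) = 63/187

Enumerate traces; 18 have nonzero weight after conditioning:
  (Z=0, U=0, W=2, Y=1, X=2) weight 1/165
  (Z=0, U=0, W=3, Y=1, X=2) weight 1/165
  (Z=0, U=0, W=4, Y=1, X=2) weight 1/165
  (Z=0, U=1, W=2, Y=2, X=1) weight 9/1760
  (Z=0, U=1, W=3, Y=2, X=1) weight 9/1760
  (Z=0, U=1, W=4, Y=2, X=1) weight 9/1760
  (Z=0, U=2, W=2, Y=0, X=0) weight 1/440
  (Z=0, U=2, W=3, Y=0, X=0) weight 1/440
  … 10 more
Group by Y:
  weight(Y=0) = 7/440
  weight(Y=1) = 3/55
  weight(Y=2) = 63/1760
Total weight = 7/440 + 3/55 + 63/1760 = 17/160
P(Y=0 | obs) = 7/440 / 17/160 = 28/187
P(Y=1 | obs) = 3/55 / 17/160 = 96/187
P(Y=2 | obs) = 63/1760 / 17/160 = 63/187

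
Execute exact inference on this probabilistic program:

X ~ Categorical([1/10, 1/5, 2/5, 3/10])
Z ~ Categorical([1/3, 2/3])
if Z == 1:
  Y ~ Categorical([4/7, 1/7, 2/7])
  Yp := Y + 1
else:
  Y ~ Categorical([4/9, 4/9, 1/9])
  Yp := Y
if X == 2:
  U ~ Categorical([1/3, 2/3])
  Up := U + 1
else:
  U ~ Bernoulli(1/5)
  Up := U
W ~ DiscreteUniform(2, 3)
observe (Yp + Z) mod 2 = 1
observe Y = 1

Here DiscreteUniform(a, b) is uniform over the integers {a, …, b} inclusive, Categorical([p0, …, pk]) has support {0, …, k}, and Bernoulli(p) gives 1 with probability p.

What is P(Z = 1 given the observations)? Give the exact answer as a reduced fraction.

Enumerate traces; 32 have nonzero weight after conditioning:
  (X=0, Z=0, Y=1, U=0, W=2) weight 4/675
  (X=0, Z=0, Y=1, U=0, W=3) weight 4/675
  (X=0, Z=0, Y=1, U=1, W=2) weight 1/675
  (X=0, Z=0, Y=1, U=1, W=3) weight 1/675
  (X=0, Z=1, Y=1, U=0, W=2) weight 2/525
  (X=0, Z=1, Y=1, U=0, W=3) weight 2/525
  (X=0, Z=1, Y=1, U=1, W=2) weight 1/1050
  (X=0, Z=1, Y=1, U=1, W=3) weight 1/1050
  … 24 more
Group by Z:
  weight(Z=0) = 4/27
  weight(Z=1) = 2/21
Total weight = 4/27 + 2/21 = 46/189
P(Z=0 | obs) = 4/27 / 46/189 = 14/23
P(Z=1 | obs) = 2/21 / 46/189 = 9/23

P(Z = 1 | obs) = 9/23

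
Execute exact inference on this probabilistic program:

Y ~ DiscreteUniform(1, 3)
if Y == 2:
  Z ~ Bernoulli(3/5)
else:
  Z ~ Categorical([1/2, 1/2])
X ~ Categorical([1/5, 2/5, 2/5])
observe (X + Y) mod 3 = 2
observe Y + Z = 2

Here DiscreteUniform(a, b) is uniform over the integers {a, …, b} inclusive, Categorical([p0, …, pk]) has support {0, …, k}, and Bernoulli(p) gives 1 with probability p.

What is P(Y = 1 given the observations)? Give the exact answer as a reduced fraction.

Enumerate traces; 2 have nonzero weight after conditioning:
  (Y=1, Z=1, X=1) weight 1/15
  (Y=2, Z=0, X=0) weight 2/75
Group by Y:
  weight(Y=1) = 1/15
  weight(Y=2) = 2/75
Total weight = 1/15 + 2/75 = 7/75
P(Y=1 | obs) = 1/15 / 7/75 = 5/7
P(Y=2 | obs) = 2/75 / 7/75 = 2/7

P(Y = 1 | obs) = 5/7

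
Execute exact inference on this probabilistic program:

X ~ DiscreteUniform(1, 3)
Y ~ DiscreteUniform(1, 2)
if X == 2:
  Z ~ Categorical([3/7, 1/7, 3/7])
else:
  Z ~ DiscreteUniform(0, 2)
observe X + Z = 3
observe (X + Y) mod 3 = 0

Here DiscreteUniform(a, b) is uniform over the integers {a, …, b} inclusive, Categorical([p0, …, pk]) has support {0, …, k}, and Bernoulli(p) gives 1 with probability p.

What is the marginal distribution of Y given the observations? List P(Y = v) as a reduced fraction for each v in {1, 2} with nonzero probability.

Enumerate traces; 2 have nonzero weight after conditioning:
  (X=1, Y=2, Z=2) weight 1/18
  (X=2, Y=1, Z=1) weight 1/42
Group by Y:
  weight(Y=1) = 1/42
  weight(Y=2) = 1/18
Total weight = 1/42 + 1/18 = 5/63
P(Y=1 | obs) = 1/42 / 5/63 = 3/10
P(Y=2 | obs) = 1/18 / 5/63 = 7/10

P(Y=1) = 3/10, P(Y=2) = 7/10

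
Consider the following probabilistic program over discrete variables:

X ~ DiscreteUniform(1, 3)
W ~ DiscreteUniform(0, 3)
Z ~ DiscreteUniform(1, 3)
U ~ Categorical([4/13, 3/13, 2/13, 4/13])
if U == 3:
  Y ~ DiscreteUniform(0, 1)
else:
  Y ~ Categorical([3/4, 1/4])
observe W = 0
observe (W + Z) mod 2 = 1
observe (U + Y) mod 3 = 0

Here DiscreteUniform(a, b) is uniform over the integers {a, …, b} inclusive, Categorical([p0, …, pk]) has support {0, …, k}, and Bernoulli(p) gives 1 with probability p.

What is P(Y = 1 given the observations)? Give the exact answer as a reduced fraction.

P(Y = 1 | obs) = 1/11

Enumerate traces; 18 have nonzero weight after conditioning:
  (X=1, W=0, Z=1, U=0, Y=0) weight 1/156
  (X=1, W=0, Z=1, U=2, Y=1) weight 1/936
  (X=1, W=0, Z=1, U=3, Y=0) weight 1/234
  (X=1, W=0, Z=3, U=0, Y=0) weight 1/156
  (X=1, W=0, Z=3, U=2, Y=1) weight 1/936
  (X=1, W=0, Z=3, U=3, Y=0) weight 1/234
  (X=2, W=0, Z=1, U=0, Y=0) weight 1/156
  (X=2, W=0, Z=1, U=2, Y=1) weight 1/936
  … 10 more
Group by Y:
  weight(Y=0) = 5/78
  weight(Y=1) = 1/156
Total weight = 5/78 + 1/156 = 11/156
P(Y=0 | obs) = 5/78 / 11/156 = 10/11
P(Y=1 | obs) = 1/156 / 11/156 = 1/11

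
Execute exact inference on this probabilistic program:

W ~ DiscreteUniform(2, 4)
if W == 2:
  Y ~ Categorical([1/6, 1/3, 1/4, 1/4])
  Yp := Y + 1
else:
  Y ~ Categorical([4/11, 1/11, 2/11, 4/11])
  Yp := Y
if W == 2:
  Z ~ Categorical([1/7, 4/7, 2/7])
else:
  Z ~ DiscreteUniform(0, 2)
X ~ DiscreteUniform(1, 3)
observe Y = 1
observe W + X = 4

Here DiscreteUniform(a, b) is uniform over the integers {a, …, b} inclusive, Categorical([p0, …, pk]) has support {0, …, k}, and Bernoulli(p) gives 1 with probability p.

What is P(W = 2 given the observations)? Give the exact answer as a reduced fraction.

Enumerate traces; 6 have nonzero weight after conditioning:
  (W=2, Y=1, Z=0, X=2) weight 1/189
  (W=2, Y=1, Z=1, X=2) weight 4/189
  (W=2, Y=1, Z=2, X=2) weight 2/189
  (W=3, Y=1, Z=0, X=1) weight 1/297
  (W=3, Y=1, Z=1, X=1) weight 1/297
  (W=3, Y=1, Z=2, X=1) weight 1/297
Group by W:
  weight(W=2) = 1/27
  weight(W=3) = 1/99
Total weight = 1/27 + 1/99 = 14/297
P(W=2 | obs) = 1/27 / 14/297 = 11/14
P(W=3 | obs) = 1/99 / 14/297 = 3/14

P(W = 2 | obs) = 11/14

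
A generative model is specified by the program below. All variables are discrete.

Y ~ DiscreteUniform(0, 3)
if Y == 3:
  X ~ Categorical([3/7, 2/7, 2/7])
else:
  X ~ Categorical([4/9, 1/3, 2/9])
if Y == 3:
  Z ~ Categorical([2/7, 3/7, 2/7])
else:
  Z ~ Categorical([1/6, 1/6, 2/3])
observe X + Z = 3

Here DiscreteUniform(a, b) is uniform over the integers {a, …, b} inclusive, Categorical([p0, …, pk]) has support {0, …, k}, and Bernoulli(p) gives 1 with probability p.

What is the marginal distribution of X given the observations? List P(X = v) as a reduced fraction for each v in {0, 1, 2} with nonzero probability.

Enumerate traces; 8 have nonzero weight after conditioning:
  (Y=0, X=1, Z=2) weight 1/18
  (Y=0, X=2, Z=1) weight 1/108
  (Y=1, X=1, Z=2) weight 1/18
  (Y=1, X=2, Z=1) weight 1/108
  (Y=2, X=1, Z=2) weight 1/18
  (Y=2, X=2, Z=1) weight 1/108
  (Y=3, X=1, Z=2) weight 1/49
  (Y=3, X=2, Z=1) weight 3/98
Group by X:
  weight(X=1) = 55/294
  weight(X=2) = 103/1764
Total weight = 55/294 + 103/1764 = 433/1764
P(X=1 | obs) = 55/294 / 433/1764 = 330/433
P(X=2 | obs) = 103/1764 / 433/1764 = 103/433

P(X=1) = 330/433, P(X=2) = 103/433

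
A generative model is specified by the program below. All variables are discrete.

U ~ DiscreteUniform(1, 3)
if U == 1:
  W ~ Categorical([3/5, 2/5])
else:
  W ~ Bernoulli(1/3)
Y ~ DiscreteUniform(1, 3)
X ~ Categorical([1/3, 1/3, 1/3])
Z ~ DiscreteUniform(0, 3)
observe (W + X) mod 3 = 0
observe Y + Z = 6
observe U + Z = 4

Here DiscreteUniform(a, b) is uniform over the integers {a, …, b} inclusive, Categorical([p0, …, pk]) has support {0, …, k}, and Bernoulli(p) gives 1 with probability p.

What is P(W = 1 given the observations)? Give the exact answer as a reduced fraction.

Enumerate traces; 2 have nonzero weight after conditioning:
  (U=1, W=0, Y=3, X=0, Z=3) weight 1/180
  (U=1, W=1, Y=3, X=2, Z=3) weight 1/270
Group by W:
  weight(W=0) = 1/180
  weight(W=1) = 1/270
Total weight = 1/180 + 1/270 = 1/108
P(W=0 | obs) = 1/180 / 1/108 = 3/5
P(W=1 | obs) = 1/270 / 1/108 = 2/5

P(W = 1 | obs) = 2/5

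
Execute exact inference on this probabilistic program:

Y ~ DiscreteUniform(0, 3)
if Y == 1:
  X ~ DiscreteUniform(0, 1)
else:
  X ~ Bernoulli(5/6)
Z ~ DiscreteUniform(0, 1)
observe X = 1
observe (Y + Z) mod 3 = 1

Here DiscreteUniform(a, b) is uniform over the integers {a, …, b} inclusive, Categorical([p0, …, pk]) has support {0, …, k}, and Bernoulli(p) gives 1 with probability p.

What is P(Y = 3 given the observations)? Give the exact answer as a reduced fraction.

Enumerate traces; 3 have nonzero weight after conditioning:
  (Y=0, X=1, Z=1) weight 5/48
  (Y=1, X=1, Z=0) weight 1/16
  (Y=3, X=1, Z=1) weight 5/48
Group by Y:
  weight(Y=0) = 5/48
  weight(Y=1) = 1/16
  weight(Y=3) = 5/48
Total weight = 5/48 + 1/16 + 5/48 = 13/48
P(Y=0 | obs) = 5/48 / 13/48 = 5/13
P(Y=1 | obs) = 1/16 / 13/48 = 3/13
P(Y=3 | obs) = 5/48 / 13/48 = 5/13

P(Y = 3 | obs) = 5/13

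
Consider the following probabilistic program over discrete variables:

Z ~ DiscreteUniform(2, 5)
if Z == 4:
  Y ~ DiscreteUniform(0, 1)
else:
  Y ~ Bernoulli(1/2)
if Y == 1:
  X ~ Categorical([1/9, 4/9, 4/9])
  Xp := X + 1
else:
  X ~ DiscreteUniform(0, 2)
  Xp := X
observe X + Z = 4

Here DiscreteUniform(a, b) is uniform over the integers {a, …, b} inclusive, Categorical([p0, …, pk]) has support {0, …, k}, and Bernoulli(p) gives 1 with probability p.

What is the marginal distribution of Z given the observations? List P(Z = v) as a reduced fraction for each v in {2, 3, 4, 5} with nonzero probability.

P(Z=2) = 7/18, P(Z=3) = 7/18, P(Z=4) = 2/9

Enumerate traces; 6 have nonzero weight after conditioning:
  (Z=2, Y=0, X=2) weight 1/24
  (Z=2, Y=1, X=2) weight 1/18
  (Z=3, Y=0, X=1) weight 1/24
  (Z=3, Y=1, X=1) weight 1/18
  (Z=4, Y=0, X=0) weight 1/24
  (Z=4, Y=1, X=0) weight 1/72
Group by Z:
  weight(Z=2) = 7/72
  weight(Z=3) = 7/72
  weight(Z=4) = 1/18
Total weight = 7/72 + 7/72 + 1/18 = 1/4
P(Z=2 | obs) = 7/72 / 1/4 = 7/18
P(Z=3 | obs) = 7/72 / 1/4 = 7/18
P(Z=4 | obs) = 1/18 / 1/4 = 2/9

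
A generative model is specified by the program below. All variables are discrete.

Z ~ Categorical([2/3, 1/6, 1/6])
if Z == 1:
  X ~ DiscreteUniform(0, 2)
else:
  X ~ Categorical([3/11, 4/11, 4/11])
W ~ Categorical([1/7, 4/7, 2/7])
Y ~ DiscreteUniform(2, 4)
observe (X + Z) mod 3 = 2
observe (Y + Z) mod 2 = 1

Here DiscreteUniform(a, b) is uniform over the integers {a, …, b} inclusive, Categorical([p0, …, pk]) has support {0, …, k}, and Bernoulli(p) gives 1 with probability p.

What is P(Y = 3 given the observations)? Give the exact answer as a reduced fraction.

Enumerate traces; 12 have nonzero weight after conditioning:
  (Z=0, X=2, W=0, Y=3) weight 8/693
  (Z=0, X=2, W=1, Y=3) weight 32/693
  (Z=0, X=2, W=2, Y=3) weight 16/693
  (Z=1, X=1, W=0, Y=2) weight 1/378
  (Z=1, X=1, W=0, Y=4) weight 1/378
  (Z=1, X=1, W=1, Y=2) weight 2/189
  (Z=1, X=1, W=1, Y=4) weight 2/189
  (Z=1, X=1, W=2, Y=2) weight 1/189
  … 4 more
Group by Y:
  weight(Y=2) = 1/54
  weight(Y=3) = 19/198
  weight(Y=4) = 1/54
Total weight = 1/54 + 19/198 + 1/54 = 79/594
P(Y=2 | obs) = 1/54 / 79/594 = 11/79
P(Y=3 | obs) = 19/198 / 79/594 = 57/79
P(Y=4 | obs) = 1/54 / 79/594 = 11/79

P(Y = 3 | obs) = 57/79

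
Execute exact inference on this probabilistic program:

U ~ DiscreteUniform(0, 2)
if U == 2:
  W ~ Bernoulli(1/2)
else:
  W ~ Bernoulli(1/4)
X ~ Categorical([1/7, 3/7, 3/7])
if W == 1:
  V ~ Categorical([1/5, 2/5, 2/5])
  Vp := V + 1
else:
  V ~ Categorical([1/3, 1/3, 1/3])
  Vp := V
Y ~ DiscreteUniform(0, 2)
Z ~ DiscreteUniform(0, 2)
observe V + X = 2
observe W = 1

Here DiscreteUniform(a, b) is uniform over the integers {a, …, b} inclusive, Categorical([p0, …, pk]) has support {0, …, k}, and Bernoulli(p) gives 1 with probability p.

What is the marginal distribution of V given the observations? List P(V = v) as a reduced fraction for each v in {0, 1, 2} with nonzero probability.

Enumerate traces; 81 have nonzero weight after conditioning:
  (U=0, W=1, X=0, V=2, Y=0, Z=0) weight 1/1890
  (U=0, W=1, X=0, V=2, Y=0, Z=1) weight 1/1890
  (U=0, W=1, X=0, V=2, Y=0, Z=2) weight 1/1890
  (U=0, W=1, X=0, V=2, Y=1, Z=0) weight 1/1890
  (U=0, W=1, X=0, V=2, Y=1, Z=1) weight 1/1890
  (U=0, W=1, X=0, V=2, Y=1, Z=2) weight 1/1890
  (U=0, W=1, X=0, V=2, Y=2, Z=0) weight 1/1890
  (U=0, W=1, X=0, V=2, Y=2, Z=1) weight 1/1890
  (U=0, W=1, X=1, V=1, Y=0, Z=0) weight 1/630
  (U=0, W=1, X=2, V=0, Y=0, Z=0) weight 1/1260
  … 71 more
Group by V:
  weight(V=0) = 1/35
  weight(V=1) = 2/35
  weight(V=2) = 2/105
Total weight = 1/35 + 2/35 + 2/105 = 11/105
P(V=0 | obs) = 1/35 / 11/105 = 3/11
P(V=1 | obs) = 2/35 / 11/105 = 6/11
P(V=2 | obs) = 2/105 / 11/105 = 2/11

P(V=0) = 3/11, P(V=1) = 6/11, P(V=2) = 2/11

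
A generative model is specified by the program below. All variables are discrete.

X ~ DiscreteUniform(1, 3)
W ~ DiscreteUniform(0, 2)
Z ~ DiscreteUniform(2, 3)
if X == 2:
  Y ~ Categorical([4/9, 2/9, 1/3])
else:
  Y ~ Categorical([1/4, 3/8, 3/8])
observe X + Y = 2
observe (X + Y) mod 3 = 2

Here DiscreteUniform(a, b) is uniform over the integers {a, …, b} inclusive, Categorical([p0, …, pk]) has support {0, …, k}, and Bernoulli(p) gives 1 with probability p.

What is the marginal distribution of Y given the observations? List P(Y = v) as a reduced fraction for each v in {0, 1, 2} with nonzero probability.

P(Y=0) = 32/59, P(Y=1) = 27/59

Enumerate traces; 12 have nonzero weight after conditioning:
  (X=1, W=0, Z=2, Y=1) weight 1/48
  (X=1, W=0, Z=3, Y=1) weight 1/48
  (X=1, W=1, Z=2, Y=1) weight 1/48
  (X=1, W=1, Z=3, Y=1) weight 1/48
  (X=1, W=2, Z=2, Y=1) weight 1/48
  (X=1, W=2, Z=3, Y=1) weight 1/48
  (X=2, W=0, Z=2, Y=0) weight 2/81
  (X=2, W=0, Z=3, Y=0) weight 2/81
  … 4 more
Group by Y:
  weight(Y=0) = 4/27
  weight(Y=1) = 1/8
Total weight = 4/27 + 1/8 = 59/216
P(Y=0 | obs) = 4/27 / 59/216 = 32/59
P(Y=1 | obs) = 1/8 / 59/216 = 27/59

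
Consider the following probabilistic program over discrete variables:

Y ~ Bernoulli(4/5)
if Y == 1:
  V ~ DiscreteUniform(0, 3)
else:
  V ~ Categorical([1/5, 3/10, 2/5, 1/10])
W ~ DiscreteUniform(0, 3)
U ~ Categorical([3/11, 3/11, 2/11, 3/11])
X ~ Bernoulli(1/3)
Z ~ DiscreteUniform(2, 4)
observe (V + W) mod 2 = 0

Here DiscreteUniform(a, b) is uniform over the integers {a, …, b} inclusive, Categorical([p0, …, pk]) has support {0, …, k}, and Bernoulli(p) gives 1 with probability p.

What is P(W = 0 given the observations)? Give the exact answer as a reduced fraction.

P(W = 0 | obs) = 13/50

Enumerate traces; 384 have nonzero weight after conditioning:
  (Y=0, V=0, W=0, U=0, X=0, Z=2) weight 1/1650
  (Y=0, V=0, W=0, U=0, X=0, Z=3) weight 1/1650
  (Y=0, V=0, W=0, U=0, X=0, Z=4) weight 1/1650
  (Y=0, V=0, W=0, U=0, X=1, Z=2) weight 1/3300
  (Y=0, V=0, W=0, U=0, X=1, Z=3) weight 1/3300
  (Y=0, V=0, W=0, U=0, X=1, Z=4) weight 1/3300
  (Y=0, V=0, W=0, U=1, X=0, Z=2) weight 1/1650
  (Y=0, V=0, W=0, U=1, X=0, Z=3) weight 1/1650
  (Y=0, V=0, W=2, U=0, X=0, Z=2) weight 1/1650
  (Y=0, V=1, W=1, U=0, X=0, Z=2) weight 1/1100
  … 374 more
Group by W:
  weight(W=0) = 13/100
  weight(W=1) = 3/25
  weight(W=2) = 13/100
  weight(W=3) = 3/25
Total weight = 13/100 + 3/25 + 13/100 + 3/25 = 1/2
P(W=0 | obs) = 13/100 / 1/2 = 13/50
P(W=1 | obs) = 3/25 / 1/2 = 6/25
P(W=2 | obs) = 13/100 / 1/2 = 13/50
P(W=3 | obs) = 3/25 / 1/2 = 6/25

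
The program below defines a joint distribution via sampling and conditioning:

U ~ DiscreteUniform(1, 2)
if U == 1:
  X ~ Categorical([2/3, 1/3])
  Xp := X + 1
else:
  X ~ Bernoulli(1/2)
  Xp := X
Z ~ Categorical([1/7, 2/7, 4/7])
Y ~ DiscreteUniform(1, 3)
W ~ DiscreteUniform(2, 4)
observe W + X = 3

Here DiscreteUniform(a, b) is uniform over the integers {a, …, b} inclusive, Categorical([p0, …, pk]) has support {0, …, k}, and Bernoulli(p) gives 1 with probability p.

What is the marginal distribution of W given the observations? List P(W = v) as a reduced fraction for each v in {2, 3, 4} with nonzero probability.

Enumerate traces; 36 have nonzero weight after conditioning:
  (U=1, X=0, Z=0, Y=1, W=3) weight 1/189
  (U=1, X=0, Z=0, Y=2, W=3) weight 1/189
  (U=1, X=0, Z=0, Y=3, W=3) weight 1/189
  (U=1, X=0, Z=1, Y=1, W=3) weight 2/189
  (U=1, X=0, Z=1, Y=2, W=3) weight 2/189
  (U=1, X=0, Z=1, Y=3, W=3) weight 2/189
  (U=1, X=0, Z=2, Y=1, W=3) weight 4/189
  (U=1, X=0, Z=2, Y=2, W=3) weight 4/189
  (U=1, X=1, Z=0, Y=1, W=2) weight 1/378
  … 27 more
Group by W:
  weight(W=2) = 5/36
  weight(W=3) = 7/36
Total weight = 5/36 + 7/36 = 1/3
P(W=2 | obs) = 5/36 / 1/3 = 5/12
P(W=3 | obs) = 7/36 / 1/3 = 7/12

P(W=2) = 5/12, P(W=3) = 7/12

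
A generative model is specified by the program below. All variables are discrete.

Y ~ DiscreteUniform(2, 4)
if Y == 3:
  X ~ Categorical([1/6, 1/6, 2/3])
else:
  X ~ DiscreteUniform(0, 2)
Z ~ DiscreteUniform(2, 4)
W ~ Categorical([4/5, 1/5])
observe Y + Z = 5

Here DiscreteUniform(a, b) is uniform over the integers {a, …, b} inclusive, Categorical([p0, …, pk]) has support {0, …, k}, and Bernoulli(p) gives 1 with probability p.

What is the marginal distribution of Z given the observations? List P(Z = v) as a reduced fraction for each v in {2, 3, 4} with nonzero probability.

P(Z=2) = 1/2, P(Z=3) = 1/2

Enumerate traces; 12 have nonzero weight after conditioning:
  (Y=2, X=0, Z=3, W=0) weight 4/135
  (Y=2, X=0, Z=3, W=1) weight 1/135
  (Y=2, X=1, Z=3, W=0) weight 4/135
  (Y=2, X=1, Z=3, W=1) weight 1/135
  (Y=2, X=2, Z=3, W=0) weight 4/135
  (Y=2, X=2, Z=3, W=1) weight 1/135
  (Y=3, X=0, Z=2, W=0) weight 2/135
  (Y=3, X=0, Z=2, W=1) weight 1/270
  … 4 more
Group by Z:
  weight(Z=2) = 1/9
  weight(Z=3) = 1/9
Total weight = 1/9 + 1/9 = 2/9
P(Z=2 | obs) = 1/9 / 2/9 = 1/2
P(Z=3 | obs) = 1/9 / 2/9 = 1/2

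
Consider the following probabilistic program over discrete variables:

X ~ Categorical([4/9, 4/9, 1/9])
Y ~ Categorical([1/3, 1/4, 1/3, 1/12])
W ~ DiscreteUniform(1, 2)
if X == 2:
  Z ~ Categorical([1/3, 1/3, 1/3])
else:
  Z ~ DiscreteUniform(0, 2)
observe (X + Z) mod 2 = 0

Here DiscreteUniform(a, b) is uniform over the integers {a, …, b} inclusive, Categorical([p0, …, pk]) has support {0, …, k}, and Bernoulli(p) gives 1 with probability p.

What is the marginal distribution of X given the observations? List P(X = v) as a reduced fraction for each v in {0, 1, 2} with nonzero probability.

P(X=0) = 4/7, P(X=1) = 2/7, P(X=2) = 1/7

Enumerate traces; 40 have nonzero weight after conditioning:
  (X=0, Y=0, W=1, Z=0) weight 2/81
  (X=0, Y=0, W=1, Z=2) weight 2/81
  (X=0, Y=0, W=2, Z=0) weight 2/81
  (X=0, Y=0, W=2, Z=2) weight 2/81
  (X=0, Y=1, W=1, Z=0) weight 1/54
  (X=0, Y=1, W=1, Z=2) weight 1/54
  (X=0, Y=1, W=2, Z=0) weight 1/54
  (X=0, Y=1, W=2, Z=2) weight 1/54
  (X=1, Y=0, W=1, Z=1) weight 2/81
  (X=2, Y=0, W=1, Z=0) weight 1/162
  … 30 more
Group by X:
  weight(X=0) = 8/27
  weight(X=1) = 4/27
  weight(X=2) = 2/27
Total weight = 8/27 + 4/27 + 2/27 = 14/27
P(X=0 | obs) = 8/27 / 14/27 = 4/7
P(X=1 | obs) = 4/27 / 14/27 = 2/7
P(X=2 | obs) = 2/27 / 14/27 = 1/7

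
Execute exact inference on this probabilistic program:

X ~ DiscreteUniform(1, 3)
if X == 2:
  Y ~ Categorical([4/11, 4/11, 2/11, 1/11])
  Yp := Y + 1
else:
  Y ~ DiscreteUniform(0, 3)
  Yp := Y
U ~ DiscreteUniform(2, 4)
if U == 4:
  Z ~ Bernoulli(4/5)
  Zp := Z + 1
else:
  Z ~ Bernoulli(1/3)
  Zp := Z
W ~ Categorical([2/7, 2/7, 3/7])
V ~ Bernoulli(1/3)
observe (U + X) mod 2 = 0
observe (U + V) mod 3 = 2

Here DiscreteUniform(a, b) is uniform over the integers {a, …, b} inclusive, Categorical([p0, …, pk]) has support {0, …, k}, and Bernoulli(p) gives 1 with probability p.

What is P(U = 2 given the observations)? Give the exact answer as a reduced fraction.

P(U = 2 | obs) = 2/3

Enumerate traces; 48 have nonzero weight after conditioning:
  (X=2, Y=0, U=2, Z=0, W=0, V=0) weight 32/6237
  (X=2, Y=0, U=2, Z=0, W=1, V=0) weight 32/6237
  (X=2, Y=0, U=2, Z=0, W=2, V=0) weight 16/2079
  (X=2, Y=0, U=2, Z=1, W=0, V=0) weight 16/6237
  (X=2, Y=0, U=2, Z=1, W=1, V=0) weight 16/6237
  (X=2, Y=0, U=2, Z=1, W=2, V=0) weight 8/2079
  (X=2, Y=0, U=4, Z=0, W=0, V=1) weight 8/10395
  (X=2, Y=0, U=4, Z=0, W=1, V=1) weight 8/10395
  … 40 more
Group by U:
  weight(U=2) = 2/27
  weight(U=4) = 1/27
Total weight = 2/27 + 1/27 = 1/9
P(U=2 | obs) = 2/27 / 1/9 = 2/3
P(U=4 | obs) = 1/27 / 1/9 = 1/3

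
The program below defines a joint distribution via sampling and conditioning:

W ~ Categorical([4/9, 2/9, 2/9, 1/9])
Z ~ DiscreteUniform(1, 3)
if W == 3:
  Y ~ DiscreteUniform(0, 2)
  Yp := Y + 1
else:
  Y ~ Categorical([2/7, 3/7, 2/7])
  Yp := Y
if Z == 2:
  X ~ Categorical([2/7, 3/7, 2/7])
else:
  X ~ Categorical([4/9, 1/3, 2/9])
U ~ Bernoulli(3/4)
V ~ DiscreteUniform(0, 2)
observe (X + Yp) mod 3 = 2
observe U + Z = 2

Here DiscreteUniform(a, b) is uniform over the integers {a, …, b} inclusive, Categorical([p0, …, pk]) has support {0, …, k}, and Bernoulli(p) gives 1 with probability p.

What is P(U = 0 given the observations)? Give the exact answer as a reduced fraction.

P(U = 0 | obs) = 457/1780

Enumerate traces; 72 have nonzero weight after conditioning:
  (W=0, Z=1, Y=0, X=2, U=1, V=0) weight 4/1701
  (W=0, Z=1, Y=0, X=2, U=1, V=1) weight 4/1701
  (W=0, Z=1, Y=0, X=2, U=1, V=2) weight 4/1701
  (W=0, Z=1, Y=1, X=1, U=1, V=0) weight 1/189
  (W=0, Z=1, Y=1, X=1, U=1, V=1) weight 1/189
  (W=0, Z=1, Y=1, X=1, U=1, V=2) weight 1/189
  (W=0, Z=1, Y=2, X=0, U=1, V=0) weight 8/1701
  (W=0, Z=1, Y=2, X=0, U=1, V=1) weight 8/1701
  (W=0, Z=2, Y=0, X=2, U=0, V=0) weight 4/3969
  … 63 more
Group by U:
  weight(U=0) = 457/15876
  weight(U=1) = 1/12
Total weight = 457/15876 + 1/12 = 445/3969
P(U=0 | obs) = 457/15876 / 445/3969 = 457/1780
P(U=1 | obs) = 1/12 / 445/3969 = 1323/1780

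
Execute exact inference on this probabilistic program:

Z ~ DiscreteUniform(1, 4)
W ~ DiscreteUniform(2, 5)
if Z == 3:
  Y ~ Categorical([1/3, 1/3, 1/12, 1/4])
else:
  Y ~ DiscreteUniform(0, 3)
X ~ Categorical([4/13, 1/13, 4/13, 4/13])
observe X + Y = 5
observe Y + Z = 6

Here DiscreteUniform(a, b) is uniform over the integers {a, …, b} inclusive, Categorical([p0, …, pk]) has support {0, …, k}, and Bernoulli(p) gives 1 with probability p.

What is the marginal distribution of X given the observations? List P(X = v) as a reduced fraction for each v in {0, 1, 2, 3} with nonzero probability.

Enumerate traces; 8 have nonzero weight after conditioning:
  (Z=3, W=2, Y=3, X=2) weight 1/208
  (Z=3, W=3, Y=3, X=2) weight 1/208
  (Z=3, W=4, Y=3, X=2) weight 1/208
  (Z=3, W=5, Y=3, X=2) weight 1/208
  (Z=4, W=2, Y=2, X=3) weight 1/208
  (Z=4, W=3, Y=2, X=3) weight 1/208
  (Z=4, W=4, Y=2, X=3) weight 1/208
  (Z=4, W=5, Y=2, X=3) weight 1/208
Group by X:
  weight(X=2) = 1/52
  weight(X=3) = 1/52
Total weight = 1/52 + 1/52 = 1/26
P(X=2 | obs) = 1/52 / 1/26 = 1/2
P(X=3 | obs) = 1/52 / 1/26 = 1/2

P(X=2) = 1/2, P(X=3) = 1/2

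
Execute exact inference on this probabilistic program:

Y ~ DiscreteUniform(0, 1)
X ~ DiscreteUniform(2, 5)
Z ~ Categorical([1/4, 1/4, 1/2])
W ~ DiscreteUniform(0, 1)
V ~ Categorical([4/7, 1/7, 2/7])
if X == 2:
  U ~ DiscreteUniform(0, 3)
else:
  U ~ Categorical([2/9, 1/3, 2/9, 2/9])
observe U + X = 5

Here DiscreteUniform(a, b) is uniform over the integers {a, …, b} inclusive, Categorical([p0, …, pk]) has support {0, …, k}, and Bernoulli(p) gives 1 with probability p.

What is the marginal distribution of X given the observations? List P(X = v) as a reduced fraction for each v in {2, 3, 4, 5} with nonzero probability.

Enumerate traces; 144 have nonzero weight after conditioning:
  (Y=0, X=2, Z=0, W=0, V=0, U=3) weight 1/448
  (Y=0, X=2, Z=0, W=0, V=1, U=3) weight 1/1792
  (Y=0, X=2, Z=0, W=0, V=2, U=3) weight 1/896
  (Y=0, X=2, Z=0, W=1, V=0, U=3) weight 1/448
  (Y=0, X=2, Z=0, W=1, V=1, U=3) weight 1/1792
  (Y=0, X=2, Z=0, W=1, V=2, U=3) weight 1/896
  (Y=0, X=2, Z=1, W=0, V=0, U=3) weight 1/448
  (Y=0, X=2, Z=1, W=0, V=1, U=3) weight 1/1792
  (Y=0, X=3, Z=0, W=0, V=0, U=2) weight 1/504
  (Y=0, X=4, Z=0, W=0, V=0, U=1) weight 1/336
  … 134 more
Group by X:
  weight(X=2) = 1/16
  weight(X=3) = 1/18
  weight(X=4) = 1/12
  weight(X=5) = 1/18
Total weight = 1/16 + 1/18 + 1/12 + 1/18 = 37/144
P(X=2 | obs) = 1/16 / 37/144 = 9/37
P(X=3 | obs) = 1/18 / 37/144 = 8/37
P(X=4 | obs) = 1/12 / 37/144 = 12/37
P(X=5 | obs) = 1/18 / 37/144 = 8/37

P(X=2) = 9/37, P(X=3) = 8/37, P(X=4) = 12/37, P(X=5) = 8/37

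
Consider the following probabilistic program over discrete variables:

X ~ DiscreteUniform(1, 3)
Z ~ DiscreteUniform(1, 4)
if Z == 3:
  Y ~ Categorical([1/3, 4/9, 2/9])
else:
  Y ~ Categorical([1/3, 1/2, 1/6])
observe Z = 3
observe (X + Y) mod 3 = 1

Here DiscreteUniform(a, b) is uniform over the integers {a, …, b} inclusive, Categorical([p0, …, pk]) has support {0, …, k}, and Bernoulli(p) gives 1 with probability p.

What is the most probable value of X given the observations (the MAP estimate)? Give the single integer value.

argmax_v P(X = v | obs) = 3

Enumerate traces; 3 have nonzero weight after conditioning:
  (X=1, Z=3, Y=0) weight 1/36
  (X=2, Z=3, Y=2) weight 1/54
  (X=3, Z=3, Y=1) weight 1/27
Group by X:
  weight(X=1) = 1/36
  weight(X=2) = 1/54
  weight(X=3) = 1/27
Total weight = 1/36 + 1/54 + 1/27 = 1/12
P(X=1 | obs) = 1/36 / 1/12 = 1/3
P(X=2 | obs) = 1/54 / 1/12 = 2/9
P(X=3 | obs) = 1/27 / 1/12 = 4/9
argmax = 3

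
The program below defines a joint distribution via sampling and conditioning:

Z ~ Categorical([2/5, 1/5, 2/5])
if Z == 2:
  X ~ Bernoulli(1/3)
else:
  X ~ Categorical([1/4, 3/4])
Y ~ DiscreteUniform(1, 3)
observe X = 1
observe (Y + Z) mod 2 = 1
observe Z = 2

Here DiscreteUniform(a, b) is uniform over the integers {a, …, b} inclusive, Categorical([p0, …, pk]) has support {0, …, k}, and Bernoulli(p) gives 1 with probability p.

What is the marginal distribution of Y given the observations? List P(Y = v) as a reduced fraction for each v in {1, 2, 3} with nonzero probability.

Enumerate traces; 2 have nonzero weight after conditioning:
  (Z=2, X=1, Y=1) weight 2/45
  (Z=2, X=1, Y=3) weight 2/45
Group by Y:
  weight(Y=1) = 2/45
  weight(Y=3) = 2/45
Total weight = 2/45 + 2/45 = 4/45
P(Y=1 | obs) = 2/45 / 4/45 = 1/2
P(Y=3 | obs) = 2/45 / 4/45 = 1/2

P(Y=1) = 1/2, P(Y=3) = 1/2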